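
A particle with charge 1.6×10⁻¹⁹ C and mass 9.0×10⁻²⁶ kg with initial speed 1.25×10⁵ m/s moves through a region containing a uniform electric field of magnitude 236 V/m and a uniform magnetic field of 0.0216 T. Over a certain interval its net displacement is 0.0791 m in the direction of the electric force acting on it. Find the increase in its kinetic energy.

The magnetic force is always ⟂ v and does no work; only the electric force changes KE.
ΔKE = F_E · d = |q|E d = (1.6×10⁻¹⁹)(236)(0.0791) ≈ 2.99×10⁻¹⁸ J.

ΔKE ≈ 2.99×10⁻¹⁸ J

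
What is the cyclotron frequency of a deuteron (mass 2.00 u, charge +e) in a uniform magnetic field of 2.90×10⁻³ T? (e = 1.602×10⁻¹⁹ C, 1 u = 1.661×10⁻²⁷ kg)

f = |q|B/(2πm).
f = (1.602×10⁻¹⁹)(2.90×10⁻³)/(2π·3.322×10⁻²⁷) ≈ 2.23×10⁴ Hz.

f ≈ 2.23×10⁴ Hz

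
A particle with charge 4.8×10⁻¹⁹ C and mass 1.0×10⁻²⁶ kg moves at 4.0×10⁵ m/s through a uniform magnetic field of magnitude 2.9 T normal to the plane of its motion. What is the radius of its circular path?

The magnetic force provides the centripetal force: |q|vB = mv²/r.
r = mv/(|q|B) = (1.0×10⁻²⁶)(4.0×10⁵)/((4.8×10⁻¹⁹)(2.9)) ≈ 2.9×10⁻³ m.

r ≈ 2.9×10⁻³ m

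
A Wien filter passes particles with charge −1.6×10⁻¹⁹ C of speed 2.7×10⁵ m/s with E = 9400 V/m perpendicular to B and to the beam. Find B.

Balance of forces in the selector: qE = qvB ⇒ B = E/v.
B = 9400/2.7×10⁵ = 0.035 T.

B = 0.035 T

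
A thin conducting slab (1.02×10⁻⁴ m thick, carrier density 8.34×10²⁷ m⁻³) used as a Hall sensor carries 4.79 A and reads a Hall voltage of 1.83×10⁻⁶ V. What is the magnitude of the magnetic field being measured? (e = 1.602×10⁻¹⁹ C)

From V_H = IB/(n e t), B = V_H n e t / I.
B = (1.83×10⁻⁶)(8.34×10²⁷)(1.602×10⁻¹⁹)(1.02×10⁻⁴)/4.79 ≈ 0.0521 T.

B ≈ 0.0521 T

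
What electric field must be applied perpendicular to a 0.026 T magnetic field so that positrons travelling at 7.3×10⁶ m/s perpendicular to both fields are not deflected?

For straight-line motion qE = qvB, so E = vB.
E = 7.3×10⁶ × 0.026 = 1.9×10⁵ V/m.

E = 1.9×10⁵ V/m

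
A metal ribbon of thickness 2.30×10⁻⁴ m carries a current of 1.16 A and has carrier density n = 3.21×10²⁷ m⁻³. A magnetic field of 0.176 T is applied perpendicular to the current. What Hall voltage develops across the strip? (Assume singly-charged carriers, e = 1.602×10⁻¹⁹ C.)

V_H ≈ 1.73×10⁻⁶ V

V_H = IB/(n e t).
V_H = (1.16)(0.176)/((3.21×10²⁷)(1.602×10⁻¹⁹)(2.30×10⁻⁴)) ≈ 1.73×10⁻⁶ V.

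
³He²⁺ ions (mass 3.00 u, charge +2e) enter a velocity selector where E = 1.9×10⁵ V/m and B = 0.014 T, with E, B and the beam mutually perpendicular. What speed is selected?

v = 1.4×10⁷ m/s

Straight-line motion ⇒ electric and magnetic forces cancel, so E = vB.
v = E/B = 1.9×10⁵/0.014 = 1.4×10⁷ m/s.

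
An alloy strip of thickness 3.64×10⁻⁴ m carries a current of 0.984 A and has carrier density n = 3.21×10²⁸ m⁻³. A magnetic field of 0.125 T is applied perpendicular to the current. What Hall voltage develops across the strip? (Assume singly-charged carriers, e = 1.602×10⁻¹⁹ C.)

V_H = IB/(n e t).
V_H = (0.984)(0.125)/((3.21×10²⁸)(1.602×10⁻¹⁹)(3.64×10⁻⁴)) ≈ 6.57×10⁻⁸ V.

V_H ≈ 6.57×10⁻⁸ V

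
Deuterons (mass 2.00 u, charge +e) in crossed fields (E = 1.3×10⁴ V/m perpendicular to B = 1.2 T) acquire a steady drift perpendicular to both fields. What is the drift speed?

v_d ≈ 1.1×10⁴ m/s

In crossed fields the guiding centre drifts at v_d = |E×B|/B² = E/B, independent of charge and mass.
v_d = 1.3×10⁴/1.2 = 1.1×10⁴ m/s.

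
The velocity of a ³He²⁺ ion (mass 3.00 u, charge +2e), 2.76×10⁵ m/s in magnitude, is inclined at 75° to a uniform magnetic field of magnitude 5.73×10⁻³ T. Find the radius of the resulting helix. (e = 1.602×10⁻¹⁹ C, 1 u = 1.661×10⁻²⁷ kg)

v⊥ = v sinθ = 2.76×10⁵·sin75° ≈ 2.666×10⁵ m/s.
r = m v⊥/(|q|B) = (4.983×10⁻²⁷)(2.666×10⁵)/((3.204×10⁻¹⁹)(5.73×10⁻³)) ≈ 0.724 m.

r ≈ 0.724 m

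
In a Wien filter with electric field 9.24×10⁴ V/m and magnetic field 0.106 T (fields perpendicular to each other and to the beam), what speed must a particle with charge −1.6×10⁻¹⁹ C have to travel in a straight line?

v = 8.72×10⁵ m/s

Straight-line motion ⇒ electric and magnetic forces cancel, so E = vB.
v = E/B = 9.24×10⁴/0.106 = 8.72×10⁵ m/s.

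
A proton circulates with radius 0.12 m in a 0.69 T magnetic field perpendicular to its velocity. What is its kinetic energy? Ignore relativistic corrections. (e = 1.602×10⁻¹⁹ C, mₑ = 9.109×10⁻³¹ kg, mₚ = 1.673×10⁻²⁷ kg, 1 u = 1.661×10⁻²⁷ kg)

KE ≈ 3.3×10⁵ eV

v = |q|Br/m, then KE = ½mv² = (qBr)²/(2m).
v = (1.602×10⁻¹⁹)(0.69)(0.12)/1.673×10⁻²⁷ ≈ 7.929×10⁶ m/s.
KE = ½(1.673×10⁻²⁷)(7.929×10⁶)² ≈ 5.3×10⁻¹⁴ J = 3.3×10⁵ eV.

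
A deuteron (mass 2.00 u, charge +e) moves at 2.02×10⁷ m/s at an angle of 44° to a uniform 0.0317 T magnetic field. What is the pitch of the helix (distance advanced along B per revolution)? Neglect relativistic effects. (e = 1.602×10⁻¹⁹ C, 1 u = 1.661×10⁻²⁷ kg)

v∥ = v cosθ = 2.02×10⁷·cos44° ≈ 1.453×10⁷ m/s.
T = 2πm/(|q|B) = 2π(3.322×10⁻²⁷)/((1.602×10⁻¹⁹)(0.0317)) ≈ 4.110×10⁻⁶ s.
pitch = v∥ T = (1.453×10⁷)(4.110×10⁻⁶) ≈ 59.7 m.

p ≈ 59.7 m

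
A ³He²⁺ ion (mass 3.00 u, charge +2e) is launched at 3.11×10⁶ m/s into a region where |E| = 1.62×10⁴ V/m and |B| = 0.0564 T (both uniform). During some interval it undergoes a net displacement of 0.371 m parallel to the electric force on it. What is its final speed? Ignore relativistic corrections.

B does no work; ΔKE = |q|E d.
½mv_f² = ½mv₀² + |q|Ed = ½(4.983×10⁻²⁷)(3.11×10⁶)² + (3.204×10⁻¹⁹)(1.62×10⁴)(0.371) ≈ 2.410×10⁻¹⁴ J + 1.926×10⁻¹⁵ J ≈ 2.602×10⁻¹⁴ J.
v_f = √(2·2.602×10⁻¹⁴/4.983×10⁻²⁷) ≈ 3.23×10⁶ m/s.

v_f ≈ 3.23×10⁶ m/s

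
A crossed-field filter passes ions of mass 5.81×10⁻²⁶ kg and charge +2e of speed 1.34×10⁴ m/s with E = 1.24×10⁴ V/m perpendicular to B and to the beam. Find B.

Balance of forces in the selector: qE = qvB ⇒ B = E/v.
B = 1.24×10⁴/1.34×10⁴ = 0.925 T.

B = 0.925 T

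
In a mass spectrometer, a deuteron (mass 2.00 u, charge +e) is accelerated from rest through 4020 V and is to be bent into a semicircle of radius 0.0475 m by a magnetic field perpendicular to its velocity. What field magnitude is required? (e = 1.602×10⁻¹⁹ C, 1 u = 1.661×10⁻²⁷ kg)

B ≈ 0.272 T

v = √(2|q|V/m) = √(2·1.602×10⁻¹⁹·4020/3.322×10⁻²⁷) ≈ 6.227×10⁵ m/s.
B = mv/(|q|r) = (3.322×10⁻²⁷)(6.227×10⁵)/((1.602×10⁻¹⁹)(0.0475)) ≈ 0.272 T.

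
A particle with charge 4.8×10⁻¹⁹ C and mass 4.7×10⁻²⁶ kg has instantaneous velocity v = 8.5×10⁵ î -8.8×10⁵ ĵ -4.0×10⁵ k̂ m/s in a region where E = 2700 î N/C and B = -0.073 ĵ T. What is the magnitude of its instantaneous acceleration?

|a| ≈ 6.89×10¹¹ m/s²

v×B = (-2.92×10⁴, 0, -6.20×10⁴) N/C.
E + v×B = (-2.65×10⁴, 0, -6.20×10⁴) N/C.
F = q(E + v×B) = (4.8×10⁻¹⁹ C)·(-2.65×10⁴, 0, -6.20×10⁴) = (-1.27×10⁻¹⁴, 0, -2.98×10⁻¹⁴) N.
|a| = |F|/m = 3.239×10⁻¹⁴/4.7×10⁻²⁶ ≈ 6.89×10¹¹ m/s².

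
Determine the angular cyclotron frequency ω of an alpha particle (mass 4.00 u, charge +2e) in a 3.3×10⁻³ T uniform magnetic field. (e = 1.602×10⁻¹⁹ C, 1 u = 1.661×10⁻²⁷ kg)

ω ≈ 1.6×10⁵ rad/s

ω = |q|B/m.
ω = (3.204×10⁻¹⁹)(3.3×10⁻³)/6.644×10⁻²⁷ ≈ 1.6×10⁵ rad/s.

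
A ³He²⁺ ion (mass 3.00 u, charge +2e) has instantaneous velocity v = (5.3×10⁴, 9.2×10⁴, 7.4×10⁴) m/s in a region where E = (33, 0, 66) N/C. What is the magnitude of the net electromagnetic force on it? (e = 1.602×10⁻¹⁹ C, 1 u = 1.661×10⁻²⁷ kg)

|F| ≈ 2.36×10⁻¹⁷ N

Only an electric field acts, so F = qE = (3.204×10⁻¹⁹ C)·(33.0, 0, 66.0) = (1.06×10⁻¹⁷, 0, 2.11×10⁻¹⁷) N.
|F| = 2.36×10⁻¹⁷ N.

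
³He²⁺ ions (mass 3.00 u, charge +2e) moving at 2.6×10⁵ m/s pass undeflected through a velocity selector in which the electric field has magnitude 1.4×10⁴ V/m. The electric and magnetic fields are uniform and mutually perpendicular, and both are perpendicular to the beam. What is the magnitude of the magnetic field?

B = 0.054 T

Balance of forces in the selector: qE = qvB ⇒ B = E/v.
B = 1.4×10⁴/2.6×10⁵ = 0.054 T.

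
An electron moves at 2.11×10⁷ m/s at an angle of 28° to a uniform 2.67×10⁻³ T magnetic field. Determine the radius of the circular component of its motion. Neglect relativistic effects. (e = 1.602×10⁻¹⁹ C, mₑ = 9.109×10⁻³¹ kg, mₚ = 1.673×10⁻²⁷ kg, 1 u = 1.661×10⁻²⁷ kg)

r ≈ 0.0211 m

v⊥ = v sinθ = 2.11×10⁷·sin28° ≈ 9.906×10⁶ m/s.
r = m v⊥/(|q|B) = (9.109×10⁻³¹)(9.906×10⁶)/((1.602×10⁻¹⁹)(2.67×10⁻³)) ≈ 0.0211 m.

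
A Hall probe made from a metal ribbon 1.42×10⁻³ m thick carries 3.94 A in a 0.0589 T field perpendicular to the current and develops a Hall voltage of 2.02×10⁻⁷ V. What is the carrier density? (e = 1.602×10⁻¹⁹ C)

From V_H = IB/(n e t), n = IB/(V_H e t).
n = (3.94)(0.0589)/((2.02×10⁻⁷)(1.602×10⁻¹⁹)(1.42×10⁻³)) ≈ 5.05×10²⁷ m⁻³.

n ≈ 5.05×10²⁷ m⁻³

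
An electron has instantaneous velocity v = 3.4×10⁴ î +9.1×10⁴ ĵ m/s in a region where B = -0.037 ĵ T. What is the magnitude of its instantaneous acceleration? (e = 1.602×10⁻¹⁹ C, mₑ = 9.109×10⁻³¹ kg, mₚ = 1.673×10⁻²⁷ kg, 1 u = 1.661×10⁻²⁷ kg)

v×B = (0, 0, -1260) N/C.
F = q v×B = (−1.602×10⁻¹⁹ C)·(0, 0, -1260) = (0, 0, 2.02×10⁻¹⁶) N.
|a| = |F|/m = 2.015×10⁻¹⁶/9.109×10⁻³¹ ≈ 2.21×10¹⁴ m/s².

|a| ≈ 2.21×10¹⁴ m/s²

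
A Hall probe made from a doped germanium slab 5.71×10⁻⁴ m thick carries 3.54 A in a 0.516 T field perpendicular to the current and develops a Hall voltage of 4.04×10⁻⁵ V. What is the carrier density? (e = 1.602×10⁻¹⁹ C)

n ≈ 4.94×10²⁶ m⁻³

From V_H = IB/(n e t), n = IB/(V_H e t).
n = (3.54)(0.516)/((4.04×10⁻⁵)(1.602×10⁻¹⁹)(5.71×10⁻⁴)) ≈ 4.94×10²⁶ m⁻³.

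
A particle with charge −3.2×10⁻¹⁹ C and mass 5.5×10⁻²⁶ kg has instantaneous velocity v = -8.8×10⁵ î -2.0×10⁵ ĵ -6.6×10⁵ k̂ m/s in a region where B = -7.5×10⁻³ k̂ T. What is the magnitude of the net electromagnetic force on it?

|F| ≈ 2.17×10⁻¹⁵ N

v×B = (1500, -6600, 0) N/C.
F = q v×B = (−3.2×10⁻¹⁹ C)·(1500, -6600, 0) = (-4.80×10⁻¹⁶, 2.11×10⁻¹⁵, 0) N.
|F| = 2.17×10⁻¹⁵ N.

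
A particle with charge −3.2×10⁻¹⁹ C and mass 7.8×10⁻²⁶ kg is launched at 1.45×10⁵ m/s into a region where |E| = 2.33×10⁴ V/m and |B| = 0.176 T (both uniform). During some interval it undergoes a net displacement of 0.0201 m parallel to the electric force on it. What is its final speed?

v_f ≈ 1.58×10⁵ m/s

B does no work; ΔKE = |q|E d.
½mv_f² = ½mv₀² + |q|Ed = ½(7.8×10⁻²⁶)(1.45×10⁵)² + (3.2×10⁻¹⁹)(2.33×10⁴)(0.0201) ≈ 8.200×10⁻¹⁶ J + 1.499×10⁻¹⁶ J ≈ 9.698×10⁻¹⁶ J.
v_f = √(2·9.698×10⁻¹⁶/7.8×10⁻²⁶) ≈ 1.58×10⁵ m/s.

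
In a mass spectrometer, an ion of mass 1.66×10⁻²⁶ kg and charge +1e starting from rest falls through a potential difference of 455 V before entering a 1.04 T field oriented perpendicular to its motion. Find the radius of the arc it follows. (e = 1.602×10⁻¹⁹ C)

Acceleration: |q|V = ½mv² ⇒ v = √(2|q|V/m) = √(2·1.602×10⁻¹⁹·455/1.66×10⁻²⁶) ≈ 9.371×10⁴ m/s.
In the field: r = mv/(|q|B) = (1.66×10⁻²⁶)(9.371×10⁴)/((1.602×10⁻¹⁹)(1.04)) ≈ 9.34×10⁻³ m.

r ≈ 9.34×10⁻³ m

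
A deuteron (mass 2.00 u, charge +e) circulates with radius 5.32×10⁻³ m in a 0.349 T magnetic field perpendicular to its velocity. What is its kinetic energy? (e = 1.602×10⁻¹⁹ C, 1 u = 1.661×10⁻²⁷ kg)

v = |q|Br/m, then KE = ½mv² = (qBr)²/(2m).
v = (1.602×10⁻¹⁹)(0.349)(5.32×10⁻³)/3.322×10⁻²⁷ ≈ 8.954×10⁴ m/s.
KE = ½(3.322×10⁻²⁷)(8.954×10⁴)² ≈ 1.33×10⁻¹⁷ J = 83.1 eV.

KE ≈ 83.1 eV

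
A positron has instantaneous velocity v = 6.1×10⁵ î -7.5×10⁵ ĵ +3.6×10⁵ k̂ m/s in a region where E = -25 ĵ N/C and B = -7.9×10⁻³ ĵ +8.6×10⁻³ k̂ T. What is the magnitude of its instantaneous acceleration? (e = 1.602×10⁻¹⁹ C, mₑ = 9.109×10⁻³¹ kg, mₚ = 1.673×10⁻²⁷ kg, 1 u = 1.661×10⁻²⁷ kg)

v×B = (-3610, -5250, -4820) N/C.
E + v×B = (-3610, -5270, -4820) N/C.
F = q(E + v×B) = (1.602×10⁻¹⁹ C)·(-3610, -5270, -4820) = (-5.78×10⁻¹⁶, -8.44×10⁻¹⁶, -7.72×10⁻¹⁶) N.
|a| = |F|/m = 1.282×10⁻¹⁵/9.109×10⁻³¹ ≈ 1.41×10¹⁵ m/s².

|a| ≈ 1.41×10¹⁵ m/s²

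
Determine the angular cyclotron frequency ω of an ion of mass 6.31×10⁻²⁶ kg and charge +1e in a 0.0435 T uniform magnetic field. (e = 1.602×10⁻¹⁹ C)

ω = |q|B/m.
ω = (1.602×10⁻¹⁹)(0.0435)/6.31×10⁻²⁶ ≈ 1.10×10⁵ rad/s.

ω ≈ 1.10×10⁵ rad/s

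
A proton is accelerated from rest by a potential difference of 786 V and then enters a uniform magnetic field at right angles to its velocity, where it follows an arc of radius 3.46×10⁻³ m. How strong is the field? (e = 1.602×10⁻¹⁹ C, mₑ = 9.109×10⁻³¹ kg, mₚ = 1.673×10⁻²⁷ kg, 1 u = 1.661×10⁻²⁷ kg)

B ≈ 1.17 T

v = √(2|q|V/m) = √(2·1.602×10⁻¹⁹·786/1.673×10⁻²⁷) ≈ 3.880×10⁵ m/s.
B = mv/(|q|r) = (1.673×10⁻²⁷)(3.880×10⁵)/((1.602×10⁻¹⁹)(3.46×10⁻³)) ≈ 1.17 T.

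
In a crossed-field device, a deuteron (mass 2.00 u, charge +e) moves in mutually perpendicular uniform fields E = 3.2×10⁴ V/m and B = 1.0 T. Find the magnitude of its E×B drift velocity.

The steady drift has the magnetic force balancing the electric force, so v_d = E/B.
v_d = 3.2×10⁴/1.0 = 3.2×10⁴ m/s.

v_d ≈ 3.2×10⁴ m/s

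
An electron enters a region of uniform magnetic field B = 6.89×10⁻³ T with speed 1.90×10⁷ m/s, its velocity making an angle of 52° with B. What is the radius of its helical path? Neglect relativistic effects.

r ≈ 0.0124 m

v⊥ = v sinθ = 1.90×10⁷·sin52° ≈ 1.497×10⁷ m/s.
r = m v⊥/(|q|B) = (9.109×10⁻³¹)(1.497×10⁷)/((1.602×10⁻¹⁹)(6.89×10⁻³)) ≈ 0.0124 m.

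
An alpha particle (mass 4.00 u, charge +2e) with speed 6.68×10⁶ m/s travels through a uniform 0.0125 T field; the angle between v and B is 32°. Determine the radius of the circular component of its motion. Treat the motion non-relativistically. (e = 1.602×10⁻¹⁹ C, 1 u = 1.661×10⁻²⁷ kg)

v⊥ = v sinθ = 6.68×10⁶·sin32° ≈ 3.540×10⁶ m/s.
r = m v⊥/(|q|B) = (6.644×10⁻²⁷)(3.540×10⁶)/((3.204×10⁻¹⁹)(0.0125)) ≈ 5.87 m.

r ≈ 5.87 m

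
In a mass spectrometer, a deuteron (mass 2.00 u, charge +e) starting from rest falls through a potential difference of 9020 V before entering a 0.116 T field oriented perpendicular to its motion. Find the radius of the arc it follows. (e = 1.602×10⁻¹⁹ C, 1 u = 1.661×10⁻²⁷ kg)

Acceleration: |q|V = ½mv² ⇒ v = √(2|q|V/m) = √(2·1.602×10⁻¹⁹·9020/3.322×10⁻²⁷) ≈ 9.327×10⁵ m/s.
In the field: r = mv/(|q|B) = (3.322×10⁻²⁷)(9.327×10⁵)/((1.602×10⁻¹⁹)(0.116)) ≈ 0.167 m.

r ≈ 0.167 m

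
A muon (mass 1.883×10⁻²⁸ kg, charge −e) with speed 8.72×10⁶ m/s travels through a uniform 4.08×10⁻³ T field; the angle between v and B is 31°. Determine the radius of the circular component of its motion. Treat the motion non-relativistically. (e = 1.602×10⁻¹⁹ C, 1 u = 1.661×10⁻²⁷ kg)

r ≈ 1.29 m

v⊥ = v sinθ = 8.72×10⁶·sin31° ≈ 4.491×10⁶ m/s.
r = m v⊥/(|q|B) = (1.883×10⁻²⁸)(4.491×10⁶)/((1.602×10⁻¹⁹)(4.08×10⁻³)) ≈ 1.29 m.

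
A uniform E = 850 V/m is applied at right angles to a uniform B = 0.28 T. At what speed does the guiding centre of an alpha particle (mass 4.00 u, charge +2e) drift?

v_d ≈ 3000 m/s

In crossed fields the guiding centre drifts at v_d = |E×B|/B² = E/B, independent of charge and mass.
v_d = 850/0.28 = 3000 m/s.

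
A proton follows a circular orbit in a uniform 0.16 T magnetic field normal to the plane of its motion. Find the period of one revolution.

The cyclotron period depends only on m, q, B: T = 2πm/(|q|B).
T = 2π(1.673×10⁻²⁷)/((1.602×10⁻¹⁹)(0.16)) ≈ 4.1×10⁻⁷ s.

T ≈ 4.1×10⁻⁷ s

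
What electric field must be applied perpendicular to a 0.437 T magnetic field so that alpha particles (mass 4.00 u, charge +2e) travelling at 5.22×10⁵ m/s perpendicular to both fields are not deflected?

E = 2.28×10⁵ V/m

For straight-line motion qE = qvB, so E = vB.
E = 5.22×10⁵ × 0.437 = 2.28×10⁵ V/m.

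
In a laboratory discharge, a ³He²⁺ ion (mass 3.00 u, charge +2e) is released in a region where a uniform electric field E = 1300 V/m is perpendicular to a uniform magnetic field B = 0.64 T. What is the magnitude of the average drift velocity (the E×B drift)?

v_d ≈ 2000 m/s

The E×B drift speed is v_d = E/B.
v_d = 1300/0.64 = 2000 m/s.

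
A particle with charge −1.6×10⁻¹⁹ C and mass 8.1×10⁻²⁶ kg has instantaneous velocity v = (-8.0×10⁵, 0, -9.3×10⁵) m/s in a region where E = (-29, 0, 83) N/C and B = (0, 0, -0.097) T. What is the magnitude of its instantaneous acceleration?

v×B = (0, -7.76×10⁴, 0) N/C.
E + v×B = (-29.0, -7.76×10⁴, 83.0) N/C.
F = q(E + v×B) = (−1.6×10⁻¹⁹ C)·(-29.0, -7.76×10⁴, 83.0) = (4.64×10⁻¹⁸, 1.24×10⁻¹⁴, -1.33×10⁻¹⁷) N.
|a| = |F|/m = 1.242×10⁻¹⁴/8.1×10⁻²⁶ ≈ 1.53×10¹¹ m/s².

|a| ≈ 1.53×10¹¹ m/s²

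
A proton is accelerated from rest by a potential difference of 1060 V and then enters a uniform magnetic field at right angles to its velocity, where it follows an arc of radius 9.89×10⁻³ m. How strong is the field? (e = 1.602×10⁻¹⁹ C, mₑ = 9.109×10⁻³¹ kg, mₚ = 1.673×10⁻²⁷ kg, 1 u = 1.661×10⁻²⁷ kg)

v = √(2|q|V/m) = √(2·1.602×10⁻¹⁹·1060/1.673×10⁻²⁷) ≈ 4.506×10⁵ m/s.
B = mv/(|q|r) = (1.673×10⁻²⁷)(4.506×10⁵)/((1.602×10⁻¹⁹)(9.89×10⁻³)) ≈ 0.476 T.

B ≈ 0.476 T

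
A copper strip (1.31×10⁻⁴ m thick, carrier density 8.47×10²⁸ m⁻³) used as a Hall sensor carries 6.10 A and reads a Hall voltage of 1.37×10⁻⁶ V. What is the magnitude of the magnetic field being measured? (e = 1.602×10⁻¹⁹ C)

B ≈ 0.399 T

From V_H = IB/(n e t), B = V_H n e t / I.
B = (1.37×10⁻⁶)(8.47×10²⁸)(1.602×10⁻¹⁹)(1.31×10⁻⁴)/6.10 ≈ 0.399 T.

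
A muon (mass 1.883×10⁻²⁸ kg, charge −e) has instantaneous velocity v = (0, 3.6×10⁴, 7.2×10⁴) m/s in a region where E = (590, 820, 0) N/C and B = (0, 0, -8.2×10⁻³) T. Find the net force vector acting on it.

v×B = (-295, 0, 0) N/C.
E + v×B = (295, 820, 0) N/C.
F = q(E + v×B) = (−1.602×10⁻¹⁹ C)·(295, 820, 0) = (-4.72×10⁻¹⁷, -1.31×10⁻¹⁶, 0) N.

F ≈ (-4.72×10⁻¹⁷, -1.31×10⁻¹⁶, 0) N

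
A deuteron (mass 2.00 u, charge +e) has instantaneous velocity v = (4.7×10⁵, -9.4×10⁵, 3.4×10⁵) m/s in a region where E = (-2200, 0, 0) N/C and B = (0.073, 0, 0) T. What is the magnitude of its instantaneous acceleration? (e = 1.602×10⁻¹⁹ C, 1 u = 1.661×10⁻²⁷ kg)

|a| ≈ 3.52×10¹² m/s²

v×B = (0, 2.48×10⁴, 6.86×10⁴) N/C.
E + v×B = (-2200, 2.48×10⁴, 6.86×10⁴) N/C.
F = q(E + v×B) = (1.602×10⁻¹⁹ C)·(-2200, 2.48×10⁴, 6.86×10⁴) = (-3.52×10⁻¹⁶, 3.98×10⁻¹⁵, 1.10×10⁻¹⁴) N.
|a| = |F|/m = 1.170×10⁻¹⁴/3.322×10⁻²⁷ ≈ 3.52×10¹² m/s².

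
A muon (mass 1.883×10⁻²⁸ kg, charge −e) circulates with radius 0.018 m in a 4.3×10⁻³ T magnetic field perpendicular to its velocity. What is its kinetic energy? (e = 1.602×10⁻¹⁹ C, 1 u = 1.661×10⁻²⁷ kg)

KE ≈ 2.5 eV

v = |q|Br/m, then KE = ½mv² = (qBr)²/(2m).
v = (1.602×10⁻¹⁹)(4.3×10⁻³)(0.018)/1.883×10⁻²⁸ ≈ 6.585×10⁴ m/s.
KE = ½(1.883×10⁻²⁸)(6.585×10⁴)² ≈ 4.1×10⁻¹⁹ J = 2.5 eV.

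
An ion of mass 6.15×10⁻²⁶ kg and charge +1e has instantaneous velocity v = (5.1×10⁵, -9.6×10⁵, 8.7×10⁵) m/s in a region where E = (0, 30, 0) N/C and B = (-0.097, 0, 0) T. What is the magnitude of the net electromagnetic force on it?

|F| ≈ 2.01×10⁻¹⁴ N

v×B = (0, -8.44×10⁴, -9.31×10⁴) N/C.
E + v×B = (0, -8.44×10⁴, -9.31×10⁴) N/C.
F = q(E + v×B) = (1.602×10⁻¹⁹ C)·(0, -8.44×10⁴, -9.31×10⁴) = (0, -1.35×10⁻¹⁴, -1.49×10⁻¹⁴) N.
|F| = 2.01×10⁻¹⁴ N.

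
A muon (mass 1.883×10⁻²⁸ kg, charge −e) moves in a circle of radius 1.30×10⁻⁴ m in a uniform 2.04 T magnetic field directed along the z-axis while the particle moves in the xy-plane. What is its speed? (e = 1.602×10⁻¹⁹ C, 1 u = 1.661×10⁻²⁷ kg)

v ≈ 2.26×10⁵ m/s

From |q|vB = mv²/r, v = |q|Br/m.
v = (1.602×10⁻¹⁹)(2.04)(1.30×10⁻⁴)/1.883×10⁻²⁸ ≈ 2.26×10⁵ m/s.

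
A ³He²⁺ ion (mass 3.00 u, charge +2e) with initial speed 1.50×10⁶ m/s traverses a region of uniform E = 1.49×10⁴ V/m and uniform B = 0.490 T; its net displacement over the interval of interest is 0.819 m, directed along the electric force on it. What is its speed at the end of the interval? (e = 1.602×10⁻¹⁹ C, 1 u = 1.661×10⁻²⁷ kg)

B does no work; ΔKE = |q|E d.
½mv_f² = ½mv₀² + |q|Ed = ½(4.983×10⁻²⁷)(1.50×10⁶)² + (3.204×10⁻¹⁹)(1.49×10⁴)(0.819) ≈ 5.606×10⁻¹⁵ J + 3.910×10⁻¹⁵ J ≈ 9.516×10⁻¹⁵ J.
v_f = √(2·9.516×10⁻¹⁵/4.983×10⁻²⁷) ≈ 1.95×10⁶ m/s.

v_f ≈ 1.95×10⁶ m/s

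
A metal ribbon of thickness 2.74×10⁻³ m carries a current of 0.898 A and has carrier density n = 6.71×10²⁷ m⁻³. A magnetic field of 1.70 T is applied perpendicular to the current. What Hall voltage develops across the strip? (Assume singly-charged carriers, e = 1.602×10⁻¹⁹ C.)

V_H = IB/(n e t).
V_H = (0.898)(1.70)/((6.71×10²⁷)(1.602×10⁻¹⁹)(2.74×10⁻³)) ≈ 5.18×10⁻⁷ V.

V_H ≈ 5.18×10⁻⁷ V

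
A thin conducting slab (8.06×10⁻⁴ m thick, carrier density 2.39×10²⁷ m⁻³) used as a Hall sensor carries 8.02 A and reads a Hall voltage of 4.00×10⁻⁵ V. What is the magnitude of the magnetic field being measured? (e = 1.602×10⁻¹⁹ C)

B ≈ 1.54 T

From V_H = IB/(n e t), B = V_H n e t / I.
B = (4.00×10⁻⁵)(2.39×10²⁷)(1.602×10⁻¹⁹)(8.06×10⁻⁴)/8.02 ≈ 1.54 T.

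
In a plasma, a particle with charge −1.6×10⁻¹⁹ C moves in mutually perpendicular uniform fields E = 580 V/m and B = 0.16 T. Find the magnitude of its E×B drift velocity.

In crossed fields the guiding centre drifts at v_d = |E×B|/B² = E/B, independent of charge and mass.
v_d = 580/0.16 = 3600 m/s.

v_d ≈ 3600 m/s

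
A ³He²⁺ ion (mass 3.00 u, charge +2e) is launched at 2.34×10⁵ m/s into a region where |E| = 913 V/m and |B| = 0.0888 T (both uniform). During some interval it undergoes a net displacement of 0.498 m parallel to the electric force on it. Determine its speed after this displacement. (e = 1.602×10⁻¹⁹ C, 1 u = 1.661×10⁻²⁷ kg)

v_f ≈ 3.36×10⁵ m/s

B does no work; ΔKE = |q|E d.
½mv_f² = ½mv₀² + |q|Ed = ½(4.983×10⁻²⁷)(2.34×10⁵)² + (3.204×10⁻¹⁹)(913)(0.498) ≈ 1.364×10⁻¹⁶ J + 1.457×10⁻¹⁶ J ≈ 2.821×10⁻¹⁶ J.
v_f = √(2·2.821×10⁻¹⁶/4.983×10⁻²⁷) ≈ 3.36×10⁵ m/s.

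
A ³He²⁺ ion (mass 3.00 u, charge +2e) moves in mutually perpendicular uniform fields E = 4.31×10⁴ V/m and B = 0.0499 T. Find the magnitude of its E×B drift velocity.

In crossed fields the guiding centre drifts at v_d = |E×B|/B² = E/B, independent of charge and mass.
v_d = 4.31×10⁴/0.0499 = 8.64×10⁵ m/s.

v_d ≈ 8.64×10⁵ m/s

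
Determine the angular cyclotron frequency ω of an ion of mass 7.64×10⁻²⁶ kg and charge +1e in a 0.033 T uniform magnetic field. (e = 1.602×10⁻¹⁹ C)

ω ≈ 6.9×10⁴ rad/s

ω = |q|B/m.
ω = (1.602×10⁻¹⁹)(0.033)/7.64×10⁻²⁶ ≈ 6.9×10⁴ rad/s.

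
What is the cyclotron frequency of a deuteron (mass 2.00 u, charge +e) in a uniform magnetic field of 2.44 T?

f = |q|B/(2πm).
f = (1.602×10⁻¹⁹)(2.44)/(2π·3.322×10⁻²⁷) ≈ 1.87×10⁷ Hz.

f ≈ 1.87×10⁷ Hz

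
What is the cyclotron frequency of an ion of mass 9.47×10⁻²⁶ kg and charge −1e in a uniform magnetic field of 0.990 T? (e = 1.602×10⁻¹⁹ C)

f = |q|B/(2πm).
f = (1.602×10⁻¹⁹)(0.990)/(2π·9.47×10⁻²⁶) ≈ 2.67×10⁵ Hz.

f ≈ 2.67×10⁵ Hz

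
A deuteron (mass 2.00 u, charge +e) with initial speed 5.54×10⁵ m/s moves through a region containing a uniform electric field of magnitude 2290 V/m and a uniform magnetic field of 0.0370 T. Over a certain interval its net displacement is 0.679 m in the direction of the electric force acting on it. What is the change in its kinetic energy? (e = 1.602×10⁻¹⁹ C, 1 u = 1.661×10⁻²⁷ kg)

The magnetic force is always ⟂ v and does no work; only the electric force changes KE.
ΔKE = F_E · d = |q|E d = (1.602×10⁻¹⁹)(2290)(0.679) ≈ 2.49×10⁻¹⁶ J.

ΔKE ≈ 2.49×10⁻¹⁶ J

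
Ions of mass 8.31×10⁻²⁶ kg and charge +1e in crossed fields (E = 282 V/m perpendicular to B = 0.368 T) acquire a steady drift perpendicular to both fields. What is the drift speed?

v_d ≈ 766 m/s

The E×B drift speed is v_d = E/B.
v_d = 282/0.368 = 766 m/s.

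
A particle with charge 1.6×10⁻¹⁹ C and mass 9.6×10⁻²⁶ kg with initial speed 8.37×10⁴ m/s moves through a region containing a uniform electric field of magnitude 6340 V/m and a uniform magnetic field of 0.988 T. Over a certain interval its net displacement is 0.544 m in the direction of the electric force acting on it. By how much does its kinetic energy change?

The magnetic force is always ⟂ v and does no work; only the electric force changes KE.
ΔKE = F_E · d = |q|E d = (1.6×10⁻¹⁹)(6340)(0.544) ≈ 5.52×10⁻¹⁶ J.

ΔKE ≈ 5.52×10⁻¹⁶ J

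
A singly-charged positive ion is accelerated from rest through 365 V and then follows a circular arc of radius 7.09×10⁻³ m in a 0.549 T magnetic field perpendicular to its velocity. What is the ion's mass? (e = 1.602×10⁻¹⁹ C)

Combine |q|V = ½mv² and r = mv/(|q|B): eliminate v to get m = qB²r²/(2V).
m = (1.602×10⁻¹⁹)(0.549)²(7.09×10⁻³)²/(2·365) ≈ 3.32×10⁻²⁷ kg.

m ≈ 3.32×10⁻²⁷ kg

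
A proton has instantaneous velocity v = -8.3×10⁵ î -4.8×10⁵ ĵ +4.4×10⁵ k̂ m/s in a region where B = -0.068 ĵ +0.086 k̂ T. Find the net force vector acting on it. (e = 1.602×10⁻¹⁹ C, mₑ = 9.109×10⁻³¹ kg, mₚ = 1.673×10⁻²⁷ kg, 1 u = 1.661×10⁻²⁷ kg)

F ≈ (-1.82×10⁻¹⁵, 1.14×10⁻¹⁴, 9.04×10⁻¹⁵) N

v×B = (-1.14×10⁴, 7.14×10⁴, 5.64×10⁴) N/C.
F = q v×B = (1.602×10⁻¹⁹ C)·(-1.14×10⁴, 7.14×10⁴, 5.64×10⁴) = (-1.82×10⁻¹⁵, 1.14×10⁻¹⁴, 9.04×10⁻¹⁵) N.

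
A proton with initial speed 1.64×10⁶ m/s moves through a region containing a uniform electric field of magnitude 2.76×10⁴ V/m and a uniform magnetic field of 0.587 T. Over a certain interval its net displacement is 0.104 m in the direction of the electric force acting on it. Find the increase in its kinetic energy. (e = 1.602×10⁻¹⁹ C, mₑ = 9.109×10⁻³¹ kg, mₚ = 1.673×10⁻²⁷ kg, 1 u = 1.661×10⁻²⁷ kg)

ΔKE ≈ 4.60×10⁻¹⁶ J

The magnetic force is always ⟂ v and does no work; only the electric force changes KE.
ΔKE = F_E · d = |q|E d = (1.602×10⁻¹⁹)(2.76×10⁴)(0.104) ≈ 4.60×10⁻¹⁶ J.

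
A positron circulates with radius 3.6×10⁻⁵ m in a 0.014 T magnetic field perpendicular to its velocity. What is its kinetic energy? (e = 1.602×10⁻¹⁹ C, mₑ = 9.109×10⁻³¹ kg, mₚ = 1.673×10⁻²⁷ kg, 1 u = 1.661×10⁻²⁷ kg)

v = |q|Br/m, then KE = ½mv² = (qBr)²/(2m).
v = (1.602×10⁻¹⁹)(0.014)(3.6×10⁻⁵)/9.109×10⁻³¹ ≈ 8.864×10⁴ m/s.
KE = ½(9.109×10⁻³¹)(8.864×10⁴)² ≈ 3.6×10⁻²¹ J = 0.022 eV.

KE ≈ 0.022 eV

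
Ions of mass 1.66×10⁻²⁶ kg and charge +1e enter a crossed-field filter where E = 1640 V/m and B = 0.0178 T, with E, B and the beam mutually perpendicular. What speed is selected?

v = 9.21×10⁴ m/s

Zero net Lorentz force requires |qE| = |q v×B|, i.e. E = vB.
v = E/B = 1640/0.0178 = 9.21×10⁴ m/s.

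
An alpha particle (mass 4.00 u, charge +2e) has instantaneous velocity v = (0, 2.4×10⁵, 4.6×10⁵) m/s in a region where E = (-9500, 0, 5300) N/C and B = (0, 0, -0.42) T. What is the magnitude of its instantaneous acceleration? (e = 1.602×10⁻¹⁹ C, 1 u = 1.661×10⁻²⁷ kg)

|a| ≈ 5.33×10¹² m/s²

v×B = (-1.01×10⁵, 0, 0) N/C.
E + v×B = (-1.10×10⁵, 0, 5300) N/C.
F = q(E + v×B) = (3.204×10⁻¹⁹ C)·(-1.10×10⁵, 0, 5300) = (-3.53×10⁻¹⁴, 0, 1.70×10⁻¹⁵) N.
|a| = |F|/m = 3.538×10⁻¹⁴/6.644×10⁻²⁷ ≈ 5.33×10¹² m/s².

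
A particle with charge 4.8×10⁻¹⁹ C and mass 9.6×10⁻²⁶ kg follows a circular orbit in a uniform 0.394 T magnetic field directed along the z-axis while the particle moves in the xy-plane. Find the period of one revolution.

The cyclotron period depends only on m, q, B: T = 2πm/(|q|B).
T = 2π(9.6×10⁻²⁶)/((4.8×10⁻¹⁹)(0.394)) ≈ 3.19×10⁻⁶ s.

T ≈ 3.19×10⁻⁶ s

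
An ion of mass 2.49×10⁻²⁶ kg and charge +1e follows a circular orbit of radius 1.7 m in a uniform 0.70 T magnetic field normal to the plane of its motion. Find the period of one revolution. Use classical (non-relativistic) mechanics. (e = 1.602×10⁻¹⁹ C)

T ≈ 1.4×10⁻⁶ s

The cyclotron period depends only on m, q, B: T = 2πm/(|q|B).
T = 2π(2.49×10⁻²⁶)/((1.602×10⁻¹⁹)(0.70)) ≈ 1.4×10⁻⁶ s.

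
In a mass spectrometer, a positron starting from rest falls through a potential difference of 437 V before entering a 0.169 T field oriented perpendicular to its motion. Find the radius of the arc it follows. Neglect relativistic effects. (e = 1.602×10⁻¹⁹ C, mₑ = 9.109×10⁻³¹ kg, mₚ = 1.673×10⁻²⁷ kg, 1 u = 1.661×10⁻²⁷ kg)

Acceleration: |q|V = ½mv² ⇒ v = √(2|q|V/m) = √(2·1.602×10⁻¹⁹·437/9.109×10⁻³¹) ≈ 1.240×10⁷ m/s.
In the field: r = mv/(|q|B) = (9.109×10⁻³¹)(1.240×10⁷)/((1.602×10⁻¹⁹)(0.169)) ≈ 4.17×10⁻⁴ m.

r ≈ 4.17×10⁻⁴ m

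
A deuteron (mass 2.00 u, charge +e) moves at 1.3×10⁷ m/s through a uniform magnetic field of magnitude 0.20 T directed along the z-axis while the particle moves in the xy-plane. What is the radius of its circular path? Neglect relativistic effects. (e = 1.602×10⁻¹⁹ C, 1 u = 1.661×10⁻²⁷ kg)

r ≈ 1.3 m

The magnetic force provides the centripetal force: |q|vB = mv²/r.
r = mv/(|q|B) = (3.322×10⁻²⁷)(1.3×10⁷)/((1.602×10⁻¹⁹)(0.20)) ≈ 1.3 m.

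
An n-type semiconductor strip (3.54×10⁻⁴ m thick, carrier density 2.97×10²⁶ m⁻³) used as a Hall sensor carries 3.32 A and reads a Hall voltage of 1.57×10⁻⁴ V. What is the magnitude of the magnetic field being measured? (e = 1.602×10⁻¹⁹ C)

From V_H = IB/(n e t), B = V_H n e t / I.
B = (1.57×10⁻⁴)(2.97×10²⁶)(1.602×10⁻¹⁹)(3.54×10⁻⁴)/3.32 ≈ 0.796 T.

B ≈ 0.796 T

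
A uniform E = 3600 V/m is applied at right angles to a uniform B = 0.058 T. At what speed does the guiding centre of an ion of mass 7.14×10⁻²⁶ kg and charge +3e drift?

The steady drift has the magnetic force balancing the electric force, so v_d = E/B.
v_d = 3600/0.058 = 6.2×10⁴ m/s.

v_d ≈ 6.2×10⁴ m/s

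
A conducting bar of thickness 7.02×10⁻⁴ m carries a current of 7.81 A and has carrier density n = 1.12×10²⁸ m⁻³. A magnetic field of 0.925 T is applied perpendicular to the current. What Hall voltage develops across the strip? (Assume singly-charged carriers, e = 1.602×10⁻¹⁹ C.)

V_H = IB/(n e t).
V_H = (7.81)(0.925)/((1.12×10²⁸)(1.602×10⁻¹⁹)(7.02×10⁻⁴)) ≈ 5.74×10⁻⁶ V.

V_H ≈ 5.74×10⁻⁶ V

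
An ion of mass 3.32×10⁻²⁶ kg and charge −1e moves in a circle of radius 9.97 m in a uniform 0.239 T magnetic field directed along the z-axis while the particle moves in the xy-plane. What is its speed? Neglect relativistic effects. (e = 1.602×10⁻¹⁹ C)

From |q|vB = mv²/r, v = |q|Br/m.
v = (1.602×10⁻¹⁹)(0.239)(9.97)/3.32×10⁻²⁶ ≈ 1.15×10⁷ m/s.

v ≈ 1.15×10⁷ m/s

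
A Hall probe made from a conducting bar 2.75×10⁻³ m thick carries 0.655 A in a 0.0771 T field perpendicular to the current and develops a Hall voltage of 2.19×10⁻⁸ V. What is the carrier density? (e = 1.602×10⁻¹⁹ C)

From V_H = IB/(n e t), n = IB/(V_H e t).
n = (0.655)(0.0771)/((2.19×10⁻⁸)(1.602×10⁻¹⁹)(2.75×10⁻³)) ≈ 5.23×10²⁷ m⁻³.

n ≈ 5.23×10²⁷ m⁻³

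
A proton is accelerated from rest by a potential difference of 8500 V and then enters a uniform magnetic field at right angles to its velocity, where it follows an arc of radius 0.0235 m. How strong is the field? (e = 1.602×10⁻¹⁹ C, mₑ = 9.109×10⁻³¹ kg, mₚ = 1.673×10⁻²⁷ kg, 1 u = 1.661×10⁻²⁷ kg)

B ≈ 0.567 T

v = √(2|q|V/m) = √(2·1.602×10⁻¹⁹·8500/1.673×10⁻²⁷) ≈ 1.276×10⁶ m/s.
B = mv/(|q|r) = (1.673×10⁻²⁷)(1.276×10⁶)/((1.602×10⁻¹⁹)(0.0235)) ≈ 0.567 T.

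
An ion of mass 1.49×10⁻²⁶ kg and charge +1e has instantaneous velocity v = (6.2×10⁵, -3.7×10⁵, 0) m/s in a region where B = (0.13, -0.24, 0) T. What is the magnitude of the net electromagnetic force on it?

|F| ≈ 1.61×10⁻¹⁴ N

v×B = (0, 0, -1.01×10⁵) N/C.
F = q v×B = (1.602×10⁻¹⁹ C)·(0, 0, -1.01×10⁵) = (0, 0, -1.61×10⁻¹⁴) N.
|F| = 1.61×10⁻¹⁴ N.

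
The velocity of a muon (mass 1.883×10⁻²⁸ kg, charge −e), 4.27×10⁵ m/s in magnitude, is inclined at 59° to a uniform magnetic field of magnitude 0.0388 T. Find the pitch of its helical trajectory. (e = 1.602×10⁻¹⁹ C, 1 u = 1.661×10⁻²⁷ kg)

v∥ = v cosθ = 4.27×10⁵·cos59° ≈ 2.199×10⁵ m/s.
T = 2πm/(|q|B) = 2π(1.883×10⁻²⁸)/((1.602×10⁻¹⁹)(0.0388)) ≈ 1.903×10⁻⁷ s.
pitch = v∥ T = (2.199×10⁵)(1.903×10⁻⁷) ≈ 0.0419 m.

p ≈ 0.0419 m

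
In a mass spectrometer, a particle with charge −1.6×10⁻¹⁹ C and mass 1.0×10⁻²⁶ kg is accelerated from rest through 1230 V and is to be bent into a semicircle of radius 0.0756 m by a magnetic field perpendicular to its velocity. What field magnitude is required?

v = √(2|q|V/m) = √(2·1.6×10⁻¹⁹·1230/1.0×10⁻²⁶) ≈ 1.984×10⁵ m/s.
B = mv/(|q|r) = (1.0×10⁻²⁶)(1.984×10⁵)/((1.6×10⁻¹⁹)(0.0756)) ≈ 0.164 T.

B ≈ 0.164 T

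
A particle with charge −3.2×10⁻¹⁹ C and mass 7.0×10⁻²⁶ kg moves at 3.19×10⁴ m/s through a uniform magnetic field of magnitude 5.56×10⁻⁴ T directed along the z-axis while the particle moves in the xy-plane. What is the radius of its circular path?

r ≈ 12.6 m

The magnetic force provides the centripetal force: |q|vB = mv²/r.
r = mv/(|q|B) = (7.0×10⁻²⁶)(3.19×10⁴)/((3.2×10⁻¹⁹)(5.56×10⁻⁴)) ≈ 12.6 m.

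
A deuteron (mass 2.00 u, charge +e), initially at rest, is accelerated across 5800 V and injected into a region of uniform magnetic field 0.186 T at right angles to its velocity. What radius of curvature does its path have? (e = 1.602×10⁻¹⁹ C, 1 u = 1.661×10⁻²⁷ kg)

r ≈ 0.0834 m

Acceleration: |q|V = ½mv² ⇒ v = √(2|q|V/m) = √(2·1.602×10⁻¹⁹·5800/3.322×10⁻²⁷) ≈ 7.479×10⁵ m/s.
In the field: r = mv/(|q|B) = (3.322×10⁻²⁷)(7.479×10⁵)/((1.602×10⁻¹⁹)(0.186)) ≈ 0.0834 m.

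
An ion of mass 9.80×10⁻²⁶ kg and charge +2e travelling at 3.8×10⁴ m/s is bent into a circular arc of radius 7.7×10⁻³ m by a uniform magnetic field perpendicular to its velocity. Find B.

From |q|vB = mv²/r, B = mv/(|q|r).
B = (9.80×10⁻²⁶)(3.8×10⁴)/((3.204×10⁻¹⁹)(7.7×10⁻³)) ≈ 1.5 T.

B ≈ 1.5 T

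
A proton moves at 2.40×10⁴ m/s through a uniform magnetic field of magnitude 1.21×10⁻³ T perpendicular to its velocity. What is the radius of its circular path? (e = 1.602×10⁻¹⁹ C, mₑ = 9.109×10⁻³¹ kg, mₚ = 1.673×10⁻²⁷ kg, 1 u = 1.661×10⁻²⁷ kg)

r ≈ 0.207 m

The magnetic force provides the centripetal force: |q|vB = mv²/r.
r = mv/(|q|B) = (1.673×10⁻²⁷)(2.40×10⁴)/((1.602×10⁻¹⁹)(1.21×10⁻³)) ≈ 0.207 m.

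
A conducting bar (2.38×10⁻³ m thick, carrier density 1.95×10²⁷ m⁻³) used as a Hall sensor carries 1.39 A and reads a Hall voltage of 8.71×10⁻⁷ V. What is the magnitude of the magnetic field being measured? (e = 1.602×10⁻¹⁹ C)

From V_H = IB/(n e t), B = V_H n e t / I.
B = (8.71×10⁻⁷)(1.95×10²⁷)(1.602×10⁻¹⁹)(2.38×10⁻³)/1.39 ≈ 0.466 T.

B ≈ 0.466 T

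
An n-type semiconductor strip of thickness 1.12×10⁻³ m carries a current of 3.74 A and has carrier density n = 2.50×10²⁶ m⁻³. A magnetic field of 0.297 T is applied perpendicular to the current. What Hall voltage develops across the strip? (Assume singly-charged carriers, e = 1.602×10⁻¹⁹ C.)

V_H ≈ 2.48×10⁻⁵ V

V_H = IB/(n e t).
V_H = (3.74)(0.297)/((2.50×10²⁶)(1.602×10⁻¹⁹)(1.12×10⁻³)) ≈ 2.48×10⁻⁵ V.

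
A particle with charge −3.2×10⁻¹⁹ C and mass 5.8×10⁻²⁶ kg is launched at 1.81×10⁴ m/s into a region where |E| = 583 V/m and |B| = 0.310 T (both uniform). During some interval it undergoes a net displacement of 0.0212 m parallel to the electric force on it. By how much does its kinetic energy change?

The magnetic force is always ⟂ v and does no work; only the electric force changes KE.
ΔKE = F_E · d = |q|E d = (3.2×10⁻¹⁹)(583)(0.0212) ≈ 3.96×10⁻¹⁸ J.

ΔKE ≈ 3.96×10⁻¹⁸ J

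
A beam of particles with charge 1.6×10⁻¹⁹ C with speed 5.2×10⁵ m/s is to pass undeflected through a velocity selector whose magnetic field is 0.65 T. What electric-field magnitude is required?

For straight-line motion qE = qvB, so E = vB.
E = 5.2×10⁵ × 0.65 = 3.4×10⁵ V/m.

E = 3.4×10⁵ V/m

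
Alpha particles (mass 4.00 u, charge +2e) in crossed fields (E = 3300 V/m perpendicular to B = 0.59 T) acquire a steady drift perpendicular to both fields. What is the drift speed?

In crossed fields the guiding centre drifts at v_d = |E×B|/B² = E/B, independent of charge and mass.
v_d = 3300/0.59 = 5600 m/s.

v_d ≈ 5600 m/s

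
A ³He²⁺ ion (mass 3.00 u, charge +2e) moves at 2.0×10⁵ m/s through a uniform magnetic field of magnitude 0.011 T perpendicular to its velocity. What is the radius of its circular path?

r ≈ 0.28 m

The magnetic force provides the centripetal force: |q|vB = mv²/r.
r = mv/(|q|B) = (4.983×10⁻²⁷)(2.0×10⁵)/((3.204×10⁻¹⁹)(0.011)) ≈ 0.28 m.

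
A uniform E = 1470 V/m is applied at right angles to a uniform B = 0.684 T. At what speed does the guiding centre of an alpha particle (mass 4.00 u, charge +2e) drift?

v_d ≈ 2150 m/s

The E×B drift speed is v_d = E/B.
v_d = 1470/0.684 = 2150 m/s.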